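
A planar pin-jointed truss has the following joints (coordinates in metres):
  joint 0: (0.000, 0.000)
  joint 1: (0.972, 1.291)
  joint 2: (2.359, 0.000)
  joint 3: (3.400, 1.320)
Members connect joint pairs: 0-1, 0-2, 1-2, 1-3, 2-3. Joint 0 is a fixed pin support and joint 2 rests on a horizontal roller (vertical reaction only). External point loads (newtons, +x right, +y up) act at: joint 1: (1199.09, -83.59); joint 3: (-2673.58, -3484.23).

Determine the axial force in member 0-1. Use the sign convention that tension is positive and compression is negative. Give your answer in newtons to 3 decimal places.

N=4 nodes, M=5 members, R=3 reactions → 2N=8, M+R=8
member 0 (0-1): L=1.6160, (cx,cy)=(0.6015,0.7989)
member 1 (0-2): L=2.3590, (cx,cy)=(1.0000,0.0000)
member 2 (1-2): L=1.8948, (cx,cy)=(0.7320,-0.6813)
member 3 (1-3): L=2.4282, (cx,cy)=(0.9999,0.0119)
member 4 (2-3): L=1.6811, (cx,cy)=(0.6192,0.7852)
solve A·x = −loads:
  F[0-1] = +811.8798 N (tension)
  F[0-2] = -1962.8228 N (compression)
  F[1-2] = -1073.3466 N (compression)
  F[1-3] = +74.9215 N (tension)
  F[2-3] = -4438.5049 N (compression)
  Rx@0 = +1474.4900 N
  Ry@0 = -648.5984 N
  Ry@2 = +4216.4184 N

811.880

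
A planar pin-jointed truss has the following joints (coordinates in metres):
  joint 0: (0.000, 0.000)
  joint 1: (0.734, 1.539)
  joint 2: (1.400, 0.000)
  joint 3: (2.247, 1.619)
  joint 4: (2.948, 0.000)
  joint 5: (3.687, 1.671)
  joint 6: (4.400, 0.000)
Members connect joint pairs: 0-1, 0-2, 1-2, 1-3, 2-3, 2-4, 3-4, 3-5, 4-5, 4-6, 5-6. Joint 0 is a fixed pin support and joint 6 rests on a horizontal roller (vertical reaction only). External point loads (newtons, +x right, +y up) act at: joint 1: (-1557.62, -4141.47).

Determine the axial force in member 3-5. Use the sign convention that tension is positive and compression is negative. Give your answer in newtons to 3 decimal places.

N=7 nodes, M=11 members, R=3 reactions → 2N=14, M+R=14
member 0 (0-1): L=1.7051, (cx,cy)=(0.4305,0.9026)
member 1 (0-2): L=1.4000, (cx,cy)=(1.0000,0.0000)
member 2 (1-2): L=1.6769, (cx,cy)=(0.3972,-0.9178)
member 3 (1-3): L=1.5151, (cx,cy)=(0.9986,0.0528)
member 4 (2-3): L=1.8272, (cx,cy)=(0.4636,0.8861)
member 5 (2-4): L=1.5480, (cx,cy)=(1.0000,0.0000)
member 6 (3-4): L=1.7642, (cx,cy)=(0.3973,-0.9177)
member 7 (3-5): L=1.4409, (cx,cy)=(0.9993,0.0361)
member 8 (4-5): L=1.8271, (cx,cy)=(0.4045,0.9146)
member 9 (4-6): L=1.4520, (cx,cy)=(1.0000,0.0000)
member 10 (5-6): L=1.8168, (cx,cy)=(0.3925,-0.9198)
solve A·x = −loads:
  F[0-1] = -4426.5563 N (compression)
  F[0-2] = +347.9234 N (tension)
  F[1-2] = -175.1860 N (compression)
  F[1-3] = -278.7362 N (compression)
  F[2-3] = +181.4503 N (tension)
  F[2-4] = +194.2348 N (tension)
  F[3-4] = -164.2383 N (compression)
  F[3-5] = -129.0609 N (compression)
  F[4-5] = +164.7982 N (tension)
  F[4-6] = +62.3222 N (tension)
  F[5-6] = -158.8000 N (compression)
  Rx@0 = +1557.6200 N
  Ry@0 = +3995.4105 N
  Ry@6 = +146.0595 N

-129.061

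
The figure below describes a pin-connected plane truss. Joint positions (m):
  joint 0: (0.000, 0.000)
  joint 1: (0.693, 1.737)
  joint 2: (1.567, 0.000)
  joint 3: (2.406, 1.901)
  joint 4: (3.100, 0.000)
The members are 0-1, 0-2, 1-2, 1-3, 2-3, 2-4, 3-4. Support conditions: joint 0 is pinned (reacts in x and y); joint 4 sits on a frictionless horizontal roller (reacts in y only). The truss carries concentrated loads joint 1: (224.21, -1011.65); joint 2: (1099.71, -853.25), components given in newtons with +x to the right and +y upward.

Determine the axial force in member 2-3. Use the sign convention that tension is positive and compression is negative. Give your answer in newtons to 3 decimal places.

N=5 nodes, M=7 members, R=3 reactions → 2N=10, M+R=10
member 0 (0-1): L=1.8701, (cx,cy)=(0.3706,0.9288)
member 1 (0-2): L=1.5670, (cx,cy)=(1.0000,0.0000)
member 2 (1-2): L=1.9445, (cx,cy)=(0.4495,-0.8933)
member 3 (1-3): L=1.7208, (cx,cy)=(0.9954,0.0953)
member 4 (2-3): L=2.0779, (cx,cy)=(0.4038,0.9149)
member 5 (2-4): L=1.5330, (cx,cy)=(1.0000,0.0000)
member 6 (3-4): L=2.0237, (cx,cy)=(0.3429,-0.9394)
solve A·x = −loads:
  F[0-1] = -1164.7326 N (compression)
  F[0-2] = +1755.5242 N (tension)
  F[1-2] = +7.8782 N (tension)
  F[1-3] = -662.3702 N (compression)
  F[2-3] = +924.9636 N (tension)
  F[2-4] = +285.8823 N (tension)
  F[3-4] = -833.6387 N (compression)
  Rx@0 = -1323.9200 N
  Ry@0 = +1081.8132 N
  Ry@4 = +783.0868 N

924.964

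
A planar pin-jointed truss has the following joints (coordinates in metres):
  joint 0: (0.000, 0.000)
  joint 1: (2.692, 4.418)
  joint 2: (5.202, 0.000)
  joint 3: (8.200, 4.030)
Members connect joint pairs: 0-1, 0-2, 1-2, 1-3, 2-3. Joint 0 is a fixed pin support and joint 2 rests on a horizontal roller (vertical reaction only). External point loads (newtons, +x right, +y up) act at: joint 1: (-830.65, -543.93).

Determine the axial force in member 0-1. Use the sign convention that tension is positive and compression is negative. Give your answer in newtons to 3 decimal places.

N=4 nodes, M=5 members, R=3 reactions → 2N=8, M+R=8
member 0 (0-1): L=5.1735, (cx,cy)=(0.5203,0.8540)
member 1 (0-2): L=5.2020, (cx,cy)=(1.0000,0.0000)
member 2 (1-2): L=5.0812, (cx,cy)=(0.4940,-0.8695)
member 3 (1-3): L=5.5216, (cx,cy)=(0.9975,-0.0703)
member 4 (2-3): L=5.0228, (cx,cy)=(0.5969,0.8023)
solve A·x = −loads:
  F[0-1] = -1133.4396 N (compression)
  F[0-2] = -240.8768 N (compression)
  F[1-2] = +487.6290 N (tension)
  F[1-3] = -0.0000 N (tension)
  F[2-3] = +0.0000 N (tension)
  Rx@0 = +830.6500 N
  Ry@0 = +967.9116 N
  Ry@2 = -423.9816 N

-1133.440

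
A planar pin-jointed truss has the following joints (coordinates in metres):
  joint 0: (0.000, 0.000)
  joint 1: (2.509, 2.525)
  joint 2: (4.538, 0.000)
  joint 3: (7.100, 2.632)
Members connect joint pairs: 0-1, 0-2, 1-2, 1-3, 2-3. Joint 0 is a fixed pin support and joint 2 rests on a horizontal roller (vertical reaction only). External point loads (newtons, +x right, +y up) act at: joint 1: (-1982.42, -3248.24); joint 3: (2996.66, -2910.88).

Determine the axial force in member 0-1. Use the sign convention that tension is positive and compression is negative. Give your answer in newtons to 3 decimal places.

1164.509

N=4 nodes, M=5 members, R=3 reactions → 2N=8, M+R=8
member 0 (0-1): L=3.5596, (cx,cy)=(0.7049,0.7094)
member 1 (0-2): L=4.5380, (cx,cy)=(1.0000,0.0000)
member 2 (1-2): L=3.2392, (cx,cy)=(0.6264,-0.7795)
member 3 (1-3): L=4.5922, (cx,cy)=(0.9997,0.0233)
member 4 (2-3): L=3.6730, (cx,cy)=(0.6975,0.7166)
solve A·x = −loads:
  F[0-1] = +1164.5093 N (tension)
  F[0-2] = +193.4289 N (tension)
  F[1-2] = -5048.3553 N (compression)
  F[1-3] = +5967.0790 N (tension)
  F[2-3] = -4256.2592 N (compression)
  Rx@0 = -1014.2400 N
  Ry@0 = -826.0454 N
  Ry@2 = +6985.1654 N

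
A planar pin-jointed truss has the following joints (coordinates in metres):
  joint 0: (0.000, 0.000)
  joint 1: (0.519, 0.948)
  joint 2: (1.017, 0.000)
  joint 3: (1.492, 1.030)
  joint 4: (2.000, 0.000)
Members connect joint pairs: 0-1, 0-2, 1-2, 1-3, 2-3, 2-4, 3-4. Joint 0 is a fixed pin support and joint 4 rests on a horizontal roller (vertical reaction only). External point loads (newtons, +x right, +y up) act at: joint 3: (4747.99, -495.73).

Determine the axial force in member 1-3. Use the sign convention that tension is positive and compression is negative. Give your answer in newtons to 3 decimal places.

2391.073

N=5 nodes, M=7 members, R=3 reactions → 2N=10, M+R=10
member 0 (0-1): L=1.0808, (cx,cy)=(0.4802,0.8772)
member 1 (0-2): L=1.0170, (cx,cy)=(1.0000,0.0000)
member 2 (1-2): L=1.0708, (cx,cy)=(0.4651,-0.8853)
member 3 (1-3): L=0.9764, (cx,cy)=(0.9965,0.0840)
member 4 (2-3): L=1.1343, (cx,cy)=(0.4188,0.9081)
member 5 (2-4): L=0.9830, (cx,cy)=(1.0000,0.0000)
member 6 (3-4): L=1.1485, (cx,cy)=(0.4423,-0.8969)
solve A·x = −loads:
  F[0-1] = +2644.1250 N (tension)
  F[0-2] = +3478.2470 N (tension)
  F[1-2] = -2393.0240 N (compression)
  F[1-3] = +2391.0734 N (tension)
  F[2-3] = +2332.9255 N (tension)
  F[2-4] = +1388.3834 N (tension)
  F[3-4] = -3138.7895 N (compression)
  Rx@0 = -4747.9900 N
  Ry@0 = -2319.2994 N
  Ry@4 = +2815.0294 N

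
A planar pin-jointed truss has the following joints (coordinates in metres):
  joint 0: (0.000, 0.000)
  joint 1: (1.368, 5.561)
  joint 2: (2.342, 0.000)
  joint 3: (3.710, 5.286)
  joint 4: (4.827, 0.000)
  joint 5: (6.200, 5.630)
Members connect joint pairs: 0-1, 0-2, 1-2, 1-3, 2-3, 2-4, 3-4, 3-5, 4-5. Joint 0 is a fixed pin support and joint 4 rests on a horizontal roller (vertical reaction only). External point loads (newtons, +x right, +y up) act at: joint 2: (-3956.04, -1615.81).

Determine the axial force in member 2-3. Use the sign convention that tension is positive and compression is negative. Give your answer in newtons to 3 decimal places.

N=6 nodes, M=9 members, R=3 reactions → 2N=12, M+R=12
member 0 (0-1): L=5.7268, (cx,cy)=(0.2389,0.9710)
member 1 (0-2): L=2.3420, (cx,cy)=(1.0000,0.0000)
member 2 (1-2): L=5.6457, (cx,cy)=(0.1725,-0.9850)
member 3 (1-3): L=2.3581, (cx,cy)=(0.9932,-0.1166)
member 4 (2-3): L=5.4601, (cx,cy)=(0.2505,0.9681)
member 5 (2-4): L=2.4850, (cx,cy)=(1.0000,0.0000)
member 6 (3-4): L=5.4027, (cx,cy)=(0.2067,-0.9784)
member 7 (3-5): L=2.5136, (cx,cy)=(0.9906,0.1369)
member 8 (4-5): L=5.7950, (cx,cy)=(0.2369,0.9715)
solve A·x = −loads:
  F[0-1] = -856.6391 N (compression)
  F[0-2] = -3751.4085 N (compression)
  F[1-2] = +887.1408 N (tension)
  F[1-3] = -360.1403 N (compression)
  F[2-3] = +766.4157 N (tension)
  F[2-4] = +165.6631 N (tension)
  F[3-4] = -801.2830 N (compression)
  F[3-5] = -0.0000 N (tension)
  F[4-5] = -0.0000 N (tension)
  Rx@0 = +3956.0400 N
  Ry@0 = +831.8392 N
  Ry@4 = +783.9708 N

766.416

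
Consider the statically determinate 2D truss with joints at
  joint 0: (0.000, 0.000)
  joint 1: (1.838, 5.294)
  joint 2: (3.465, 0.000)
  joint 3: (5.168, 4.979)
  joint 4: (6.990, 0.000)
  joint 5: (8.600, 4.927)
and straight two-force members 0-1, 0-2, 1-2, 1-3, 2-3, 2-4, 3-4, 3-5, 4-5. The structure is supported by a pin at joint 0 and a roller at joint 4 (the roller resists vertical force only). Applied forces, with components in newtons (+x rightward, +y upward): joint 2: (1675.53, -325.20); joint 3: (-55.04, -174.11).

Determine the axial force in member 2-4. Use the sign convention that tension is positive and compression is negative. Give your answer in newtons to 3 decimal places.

91.750

N=6 nodes, M=9 members, R=3 reactions → 2N=12, M+R=12
member 0 (0-1): L=5.6040, (cx,cy)=(0.3280,0.9447)
member 1 (0-2): L=3.4650, (cx,cy)=(1.0000,0.0000)
member 2 (1-2): L=5.5384, (cx,cy)=(0.2938,-0.9559)
member 3 (1-3): L=3.3449, (cx,cy)=(0.9956,-0.0942)
member 4 (2-3): L=5.2622, (cx,cy)=(0.3236,0.9462)
member 5 (2-4): L=3.5250, (cx,cy)=(1.0000,0.0000)
member 6 (3-4): L=5.3019, (cx,cy)=(0.3437,-0.9391)
member 7 (3-5): L=3.4324, (cx,cy)=(0.9999,-0.0151)
member 8 (4-5): L=5.1834, (cx,cy)=(0.3106,0.9505)
solve A·x = −loads:
  F[0-1] = -263.1398 N (compression)
  F[0-2] = +1706.7948 N (tension)
  F[1-2] = +276.6420 N (tension)
  F[1-3] = -168.3216 N (compression)
  F[2-3] = +64.2205 N (tension)
  F[2-4] = +91.7499 N (tension)
  F[3-4] = -266.9860 N (compression)
  F[3-5] = -0.0000 N (compression)
  F[4-5] = +0.0000 N (tension)
  Rx@0 = -1620.4900 N
  Ry@0 = +248.5841 N
  Ry@4 = +250.7259 N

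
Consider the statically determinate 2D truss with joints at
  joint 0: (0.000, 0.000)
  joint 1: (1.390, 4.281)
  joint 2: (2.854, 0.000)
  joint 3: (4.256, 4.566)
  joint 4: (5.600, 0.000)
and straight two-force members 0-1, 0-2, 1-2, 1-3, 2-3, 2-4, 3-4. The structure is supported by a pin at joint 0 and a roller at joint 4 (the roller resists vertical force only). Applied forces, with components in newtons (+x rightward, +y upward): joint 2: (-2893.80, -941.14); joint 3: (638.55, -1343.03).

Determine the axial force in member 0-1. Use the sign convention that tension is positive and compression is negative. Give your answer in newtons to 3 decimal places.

-276.701

N=5 nodes, M=7 members, R=3 reactions → 2N=10, M+R=10
member 0 (0-1): L=4.5010, (cx,cy)=(0.3088,0.9511)
member 1 (0-2): L=2.8540, (cx,cy)=(1.0000,0.0000)
member 2 (1-2): L=4.5244, (cx,cy)=(0.3236,-0.9462)
member 3 (1-3): L=2.8801, (cx,cy)=(0.9951,0.0990)
member 4 (2-3): L=4.7764, (cx,cy)=(0.2935,0.9560)
member 5 (2-4): L=2.7460, (cx,cy)=(1.0000,0.0000)
member 6 (3-4): L=4.7597, (cx,cy)=(0.2824,-0.9593)
solve A·x = −loads:
  F[0-1] = -276.7006 N (compression)
  F[0-2] = -2169.7994 N (compression)
  F[1-2] = +260.3065 N (tension)
  F[1-3] = -170.5170 N (compression)
  F[2-3] = +726.8550 N (tension)
  F[2-4] = +594.8788 N (tension)
  F[3-4] = -2106.7271 N (compression)
  Rx@0 = +2255.2500 N
  Ry@0 = +263.1756 N
  Ry@4 = +2020.9944 N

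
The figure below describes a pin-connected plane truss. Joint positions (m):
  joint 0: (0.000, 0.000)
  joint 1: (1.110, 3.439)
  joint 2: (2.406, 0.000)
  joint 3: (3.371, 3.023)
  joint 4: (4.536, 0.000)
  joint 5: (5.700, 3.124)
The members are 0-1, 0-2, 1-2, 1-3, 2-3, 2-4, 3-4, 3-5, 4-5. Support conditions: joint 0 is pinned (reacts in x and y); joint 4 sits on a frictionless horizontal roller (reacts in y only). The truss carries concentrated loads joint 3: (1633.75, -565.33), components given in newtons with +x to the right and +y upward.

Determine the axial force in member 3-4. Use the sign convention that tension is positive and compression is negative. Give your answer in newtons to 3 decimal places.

N=6 nodes, M=9 members, R=3 reactions → 2N=12, M+R=12
member 0 (0-1): L=3.6137, (cx,cy)=(0.3072,0.9517)
member 1 (0-2): L=2.4060, (cx,cy)=(1.0000,0.0000)
member 2 (1-2): L=3.6751, (cx,cy)=(0.3526,-0.9358)
member 3 (1-3): L=2.2990, (cx,cy)=(0.9835,-0.1810)
member 4 (2-3): L=3.1733, (cx,cy)=(0.3041,0.9526)
member 5 (2-4): L=2.1300, (cx,cy)=(1.0000,0.0000)
member 6 (3-4): L=3.2397, (cx,cy)=(0.3596,-0.9331)
member 7 (3-5): L=2.3312, (cx,cy)=(0.9991,0.0433)
member 8 (4-5): L=3.3338, (cx,cy)=(0.3492,0.9371)
solve A·x = −loads:
  F[0-1] = +991.5452 N (tension)
  F[0-2] = +1329.1825 N (tension)
  F[1-2] = -1147.8658 N (compression)
  F[1-3] = +721.2619 N (tension)
  F[2-3] = +1127.5240 N (tension)
  F[2-4] = +581.5136 N (tension)
  F[3-4] = -1617.1145 N (compression)
  F[3-5] = -0.0000 N (compression)
  F[4-5] = +0.0000 N (tension)
  Rx@0 = -1633.7500 N
  Ry@0 = -943.6104 N
  Ry@4 = +1508.9404 N

-1617.114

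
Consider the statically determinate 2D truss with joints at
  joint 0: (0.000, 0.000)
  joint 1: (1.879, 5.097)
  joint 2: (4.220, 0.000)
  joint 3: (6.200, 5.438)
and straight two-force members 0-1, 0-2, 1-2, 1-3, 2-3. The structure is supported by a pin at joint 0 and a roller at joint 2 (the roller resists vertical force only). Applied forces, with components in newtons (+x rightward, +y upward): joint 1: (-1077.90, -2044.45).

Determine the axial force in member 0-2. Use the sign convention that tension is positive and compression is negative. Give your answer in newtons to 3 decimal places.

-179.856

N=4 nodes, M=5 members, R=3 reactions → 2N=8, M+R=8
member 0 (0-1): L=5.4323, (cx,cy)=(0.3459,0.9383)
member 1 (0-2): L=4.2200, (cx,cy)=(1.0000,0.0000)
member 2 (1-2): L=5.6089, (cx,cy)=(0.4174,-0.9087)
member 3 (1-3): L=4.3344, (cx,cy)=(0.9969,0.0787)
member 4 (2-3): L=5.7872, (cx,cy)=(0.3421,0.9397)
solve A·x = −loads:
  F[0-1] = -2596.3056 N (compression)
  F[0-2] = -179.8560 N (compression)
  F[1-2] = +430.9241 N (tension)
  F[1-3] = -0.0000 N (compression)
  F[2-3] = -0.0000 N (compression)
  Rx@0 = +1077.9000 N
  Ry@0 = +2436.0459 N
  Ry@2 = -391.5959 N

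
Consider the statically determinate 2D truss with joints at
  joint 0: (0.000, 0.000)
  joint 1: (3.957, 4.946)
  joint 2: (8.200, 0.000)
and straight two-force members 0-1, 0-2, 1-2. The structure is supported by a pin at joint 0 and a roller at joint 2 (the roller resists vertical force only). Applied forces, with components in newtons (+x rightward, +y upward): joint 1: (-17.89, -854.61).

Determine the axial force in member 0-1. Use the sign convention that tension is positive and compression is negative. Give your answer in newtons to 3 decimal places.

N=3 nodes, M=3 members, R=3 reactions → 2N=6, M+R=6
member 0 (0-1): L=6.3341, (cx,cy)=(0.6247,0.7809)
member 1 (0-2): L=8.2000, (cx,cy)=(1.0000,0.0000)
member 2 (1-2): L=6.5166, (cx,cy)=(0.6511,-0.7590)
solve A·x = −loads:
  F[0-1] = -580.1336 N (compression)
  F[0-2] = +344.5277 N (tension)
  F[1-2] = -529.1413 N (compression)
  Rx@0 = +17.8900 N
  Ry@0 = +452.9993 N
  Ry@2 = +401.6107 N

-580.134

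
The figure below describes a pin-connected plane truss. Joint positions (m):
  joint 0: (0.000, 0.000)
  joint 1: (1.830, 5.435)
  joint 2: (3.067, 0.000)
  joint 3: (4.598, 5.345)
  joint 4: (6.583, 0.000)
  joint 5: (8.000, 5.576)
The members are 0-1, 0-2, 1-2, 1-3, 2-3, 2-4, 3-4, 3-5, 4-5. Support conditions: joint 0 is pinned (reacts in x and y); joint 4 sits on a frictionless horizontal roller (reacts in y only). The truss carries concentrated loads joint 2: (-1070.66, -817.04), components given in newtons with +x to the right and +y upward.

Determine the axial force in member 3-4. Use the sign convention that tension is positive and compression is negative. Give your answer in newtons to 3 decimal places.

N=6 nodes, M=9 members, R=3 reactions → 2N=12, M+R=12
member 0 (0-1): L=5.7348, (cx,cy)=(0.3191,0.9477)
member 1 (0-2): L=3.0670, (cx,cy)=(1.0000,0.0000)
member 2 (1-2): L=5.5740, (cx,cy)=(0.2219,-0.9751)
member 3 (1-3): L=2.7695, (cx,cy)=(0.9995,-0.0325)
member 4 (2-3): L=5.5599, (cx,cy)=(0.2754,0.9613)
member 5 (2-4): L=3.5160, (cx,cy)=(1.0000,0.0000)
member 6 (3-4): L=5.7017, (cx,cy)=(0.3481,-0.9374)
member 7 (3-5): L=3.4098, (cx,cy)=(0.9977,0.0677)
member 8 (4-5): L=5.7532, (cx,cy)=(0.2463,0.9692)
solve A·x = −loads:
  F[0-1] = -460.4562 N (compression)
  F[0-2] = -923.7268 N (compression)
  F[1-2] = +455.8162 N (tension)
  F[1-3] = -248.2206 N (compression)
  F[2-3] = +387.5734 N (tension)
  F[2-4] = +141.3663 N (tension)
  F[3-4] = -406.0589 N (compression)
  F[3-5] = -0.0000 N (compression)
  F[4-5] = +0.0000 N (tension)
  Rx@0 = +1070.6600 N
  Ry@0 = +436.3835 N
  Ry@4 = +380.6565 N

-406.059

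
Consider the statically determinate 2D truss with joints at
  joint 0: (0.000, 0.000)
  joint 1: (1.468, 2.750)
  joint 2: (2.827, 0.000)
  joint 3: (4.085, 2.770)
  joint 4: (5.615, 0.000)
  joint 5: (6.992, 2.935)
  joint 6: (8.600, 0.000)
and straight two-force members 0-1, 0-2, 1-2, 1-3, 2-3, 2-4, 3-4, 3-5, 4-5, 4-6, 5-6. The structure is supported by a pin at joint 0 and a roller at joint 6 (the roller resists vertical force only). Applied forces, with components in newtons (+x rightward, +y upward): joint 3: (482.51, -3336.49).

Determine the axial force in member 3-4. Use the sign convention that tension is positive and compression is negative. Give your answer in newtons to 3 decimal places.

-2105.967

N=7 nodes, M=11 members, R=3 reactions → 2N=14, M+R=14
member 0 (0-1): L=3.1173, (cx,cy)=(0.4709,0.8822)
member 1 (0-2): L=2.8270, (cx,cy)=(1.0000,0.0000)
member 2 (1-2): L=3.0675, (cx,cy)=(0.4430,-0.8965)
member 3 (1-3): L=2.6171, (cx,cy)=(1.0000,0.0076)
member 4 (2-3): L=3.0423, (cx,cy)=(0.4135,0.9105)
member 5 (2-4): L=2.7880, (cx,cy)=(1.0000,0.0000)
member 6 (3-4): L=3.1645, (cx,cy)=(0.4835,-0.8753)
member 7 (3-5): L=2.9117, (cx,cy)=(0.9984,0.0567)
member 8 (4-5): L=3.2420, (cx,cy)=(0.4247,0.9053)
member 9 (4-6): L=2.9850, (cx,cy)=(1.0000,0.0000)
member 10 (5-6): L=3.3466, (cx,cy)=(0.4805,-0.8770)
solve A·x = −loads:
  F[0-1] = -1809.4410 N (compression)
  F[0-2] = +1334.6141 N (tension)
  F[1-2] = +1766.5855 N (tension)
  F[1-3] = -1634.8127 N (compression)
  F[2-3] = -1739.4268 N (compression)
  F[2-4] = +2836.5379 N (tension)
  F[3-4] = -2105.9674 N (compression)
  F[3-5] = -1821.2399 N (compression)
  F[4-5] = +2036.2566 N (tension)
  F[4-6] = +953.4294 N (tension)
  F[5-6] = -1984.3093 N (compression)
  Rx@0 = -482.5100 N
  Ry@0 = +1596.2441 N
  Ry@6 = +1740.2459 N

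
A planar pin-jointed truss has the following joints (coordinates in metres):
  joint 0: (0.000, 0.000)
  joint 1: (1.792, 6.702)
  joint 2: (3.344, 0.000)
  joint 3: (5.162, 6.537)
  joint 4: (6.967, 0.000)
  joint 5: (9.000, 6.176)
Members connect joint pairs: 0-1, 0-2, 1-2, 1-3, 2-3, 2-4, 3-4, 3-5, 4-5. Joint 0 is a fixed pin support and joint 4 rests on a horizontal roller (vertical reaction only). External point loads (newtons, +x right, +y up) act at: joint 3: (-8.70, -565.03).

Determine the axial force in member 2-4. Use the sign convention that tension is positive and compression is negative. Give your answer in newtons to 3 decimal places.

N=6 nodes, M=9 members, R=3 reactions → 2N=12, M+R=12
member 0 (0-1): L=6.9374, (cx,cy)=(0.2583,0.9661)
member 1 (0-2): L=3.3440, (cx,cy)=(1.0000,0.0000)
member 2 (1-2): L=6.8794, (cx,cy)=(0.2256,-0.9742)
member 3 (1-3): L=3.3740, (cx,cy)=(0.9988,-0.0489)
member 4 (2-3): L=6.7851, (cx,cy)=(0.2679,0.9634)
member 5 (2-4): L=3.6230, (cx,cy)=(1.0000,0.0000)
member 6 (3-4): L=6.7816, (cx,cy)=(0.2662,-0.9639)
member 7 (3-5): L=3.8549, (cx,cy)=(0.9956,-0.0936)
member 8 (4-5): L=6.5020, (cx,cy)=(0.3127,0.9499)
solve A·x = −loads:
  F[0-1] = -159.9795 N (compression)
  F[0-2] = +32.6241 N (tension)
  F[1-2] = +162.5600 N (tension)
  F[1-3] = -78.0914 N (compression)
  F[2-3] = -164.3795 N (compression)
  F[2-4] = +113.3419 N (tension)
  F[3-4] = -425.8404 N (compression)
  F[3-5] = -0.0000 N (compression)
  F[4-5] = +0.0000 N (tension)
  Rx@0 = +8.7000 N
  Ry@0 = +154.5502 N
  Ry@4 = +410.4798 N

113.342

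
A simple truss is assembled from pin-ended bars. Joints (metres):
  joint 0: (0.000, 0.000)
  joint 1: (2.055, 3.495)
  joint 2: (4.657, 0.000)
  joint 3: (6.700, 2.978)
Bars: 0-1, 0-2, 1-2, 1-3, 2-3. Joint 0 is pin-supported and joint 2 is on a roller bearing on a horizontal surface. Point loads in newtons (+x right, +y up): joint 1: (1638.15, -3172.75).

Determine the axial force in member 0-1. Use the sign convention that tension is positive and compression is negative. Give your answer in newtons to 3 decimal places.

N=4 nodes, M=5 members, R=3 reactions → 2N=8, M+R=8
member 0 (0-1): L=4.0544, (cx,cy)=(0.5069,0.8620)
member 1 (0-2): L=4.6570, (cx,cy)=(1.0000,0.0000)
member 2 (1-2): L=4.3572, (cx,cy)=(0.5972,-0.8021)
member 3 (1-3): L=4.6737, (cx,cy)=(0.9939,-0.1106)
member 4 (2-3): L=3.6114, (cx,cy)=(0.5657,0.8246)
solve A·x = −loads:
  F[0-1] = -630.2603 N (compression)
  F[0-2] = +1957.6027 N (tension)
  F[1-2] = -3278.1399 N (compression)
  F[1-3] = +0.0000 N (tension)
  F[2-3] = -0.0000 N (compression)
  Rx@0 = -1638.1500 N
  Ry@0 = +543.3028 N
  Ry@2 = +2629.4472 N

-630.260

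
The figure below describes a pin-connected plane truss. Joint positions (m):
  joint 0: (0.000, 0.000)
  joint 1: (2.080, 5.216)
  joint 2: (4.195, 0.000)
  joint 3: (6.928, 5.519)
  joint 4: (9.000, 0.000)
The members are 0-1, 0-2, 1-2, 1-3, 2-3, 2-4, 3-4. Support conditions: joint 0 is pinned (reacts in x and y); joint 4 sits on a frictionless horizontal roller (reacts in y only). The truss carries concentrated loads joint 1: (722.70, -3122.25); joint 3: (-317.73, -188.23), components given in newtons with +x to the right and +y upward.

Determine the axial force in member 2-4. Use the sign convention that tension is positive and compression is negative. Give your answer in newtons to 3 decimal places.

N=5 nodes, M=7 members, R=3 reactions → 2N=10, M+R=10
member 0 (0-1): L=5.6154, (cx,cy)=(0.3704,0.9289)
member 1 (0-2): L=4.1950, (cx,cy)=(1.0000,0.0000)
member 2 (1-2): L=5.6285, (cx,cy)=(0.3758,-0.9267)
member 3 (1-3): L=4.8575, (cx,cy)=(0.9981,0.0624)
member 4 (2-3): L=6.1586, (cx,cy)=(0.4438,0.8961)
member 5 (2-4): L=4.8050, (cx,cy)=(1.0000,0.0000)
member 6 (3-4): L=5.8951, (cx,cy)=(0.3515,-0.9362)
solve A·x = −loads:
  F[0-1] = -2389.9946 N (compression)
  F[0-2] = +1290.2430 N (tension)
  F[1-2] = -1055.3108 N (compression)
  F[1-3] = -1213.7858 N (compression)
  F[2-3] = +1091.3134 N (tension)
  F[2-4] = +409.4021 N (tension)
  F[3-4] = -1164.8062 N (compression)
  Rx@0 = -404.9700 N
  Ry@0 = +2219.9924 N
  Ry@4 = +1090.4876 N

409.402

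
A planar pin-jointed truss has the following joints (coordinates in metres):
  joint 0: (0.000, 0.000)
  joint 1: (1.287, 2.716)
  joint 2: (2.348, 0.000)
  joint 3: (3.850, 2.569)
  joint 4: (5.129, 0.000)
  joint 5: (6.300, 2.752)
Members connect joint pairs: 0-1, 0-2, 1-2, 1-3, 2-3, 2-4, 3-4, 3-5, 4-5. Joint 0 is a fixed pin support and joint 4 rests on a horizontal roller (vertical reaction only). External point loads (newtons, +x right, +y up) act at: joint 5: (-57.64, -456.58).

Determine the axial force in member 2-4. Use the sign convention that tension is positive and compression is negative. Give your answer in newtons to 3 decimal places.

-167.512

N=6 nodes, M=9 members, R=3 reactions → 2N=12, M+R=12
member 0 (0-1): L=3.0055, (cx,cy)=(0.4282,0.9037)
member 1 (0-2): L=2.3480, (cx,cy)=(1.0000,0.0000)
member 2 (1-2): L=2.9159, (cx,cy)=(0.3639,-0.9315)
member 3 (1-3): L=2.5672, (cx,cy)=(0.9984,-0.0573)
member 4 (2-3): L=2.9759, (cx,cy)=(0.5047,0.8633)
member 5 (2-4): L=2.7810, (cx,cy)=(1.0000,0.0000)
member 6 (3-4): L=2.8698, (cx,cy)=(0.4457,-0.8952)
member 7 (3-5): L=2.4568, (cx,cy)=(0.9972,0.0745)
member 8 (4-5): L=2.9908, (cx,cy)=(0.3915,0.9202)
solve A·x = −loads:
  F[0-1] = +81.1291 N (tension)
  F[0-2] = -92.3807 N (compression)
  F[1-2] = -82.7022 N (compression)
  F[1-3] = +64.9400 N (tension)
  F[2-3] = +89.2330 N (tension)
  F[2-4] = -167.5118 N (compression)
  F[3-4] = -70.1228 N (compression)
  F[3-5] = +141.5172 N (tension)
  F[4-5] = -507.6508 N (compression)
  Rx@0 = +57.6400 N
  Ry@0 = -73.3145 N
  Ry@4 = +529.8945 N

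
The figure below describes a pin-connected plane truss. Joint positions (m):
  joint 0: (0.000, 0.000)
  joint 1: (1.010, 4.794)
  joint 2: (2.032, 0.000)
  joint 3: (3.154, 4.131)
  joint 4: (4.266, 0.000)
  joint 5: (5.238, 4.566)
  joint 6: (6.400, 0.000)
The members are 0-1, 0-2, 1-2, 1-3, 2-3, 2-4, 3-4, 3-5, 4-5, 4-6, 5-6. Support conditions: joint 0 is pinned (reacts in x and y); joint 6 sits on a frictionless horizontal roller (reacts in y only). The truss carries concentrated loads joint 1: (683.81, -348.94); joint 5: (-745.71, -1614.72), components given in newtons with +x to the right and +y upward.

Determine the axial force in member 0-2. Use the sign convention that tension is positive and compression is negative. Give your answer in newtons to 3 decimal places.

65.950

N=7 nodes, M=11 members, R=3 reactions → 2N=14, M+R=14
member 0 (0-1): L=4.8992, (cx,cy)=(0.2062,0.9785)
member 1 (0-2): L=2.0320, (cx,cy)=(1.0000,0.0000)
member 2 (1-2): L=4.9017, (cx,cy)=(0.2085,-0.9780)
member 3 (1-3): L=2.2442, (cx,cy)=(0.9554,-0.2954)
member 4 (2-3): L=4.2807, (cx,cy)=(0.2621,0.9650)
member 5 (2-4): L=2.2340, (cx,cy)=(1.0000,0.0000)
member 6 (3-4): L=4.2780, (cx,cy)=(0.2599,-0.9656)
member 7 (3-5): L=2.1289, (cx,cy)=(0.9789,0.2043)
member 8 (4-5): L=4.6683, (cx,cy)=(0.2082,0.9781)
member 9 (4-6): L=2.1340, (cx,cy)=(1.0000,0.0000)
member 10 (5-6): L=4.7115, (cx,cy)=(0.2466,-0.9691)
solve A·x = −loads:
  F[0-1] = -620.1681 N (compression)
  F[0-2] = +65.9504 N (tension)
  F[1-2] = +557.0594 N (tension)
  F[1-3] = -971.1549 N (compression)
  F[2-3] = -564.5546 N (compression)
  F[2-4] = +330.0711 N (tension)
  F[3-4] = +32.7050 N (tension)
  F[3-5] = -1107.6512 N (compression)
  F[4-5] = -32.2885 N (compression)
  F[4-6] = +345.2951 N (tension)
  F[5-6] = -1400.0612 N (compression)
  Rx@0 = +61.9000 N
  Ry@0 = +606.8466 N
  Ry@6 = +1356.8134 N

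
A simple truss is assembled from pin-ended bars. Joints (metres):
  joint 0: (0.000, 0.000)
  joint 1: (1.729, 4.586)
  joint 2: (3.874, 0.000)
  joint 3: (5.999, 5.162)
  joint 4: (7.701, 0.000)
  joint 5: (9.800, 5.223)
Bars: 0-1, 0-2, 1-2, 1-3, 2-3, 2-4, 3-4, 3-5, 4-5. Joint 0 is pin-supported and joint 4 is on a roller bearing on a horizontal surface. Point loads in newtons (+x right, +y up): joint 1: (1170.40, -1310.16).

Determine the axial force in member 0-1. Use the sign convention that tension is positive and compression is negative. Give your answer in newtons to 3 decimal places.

-340.947

N=6 nodes, M=9 members, R=3 reactions → 2N=12, M+R=12
member 0 (0-1): L=4.9011, (cx,cy)=(0.3528,0.9357)
member 1 (0-2): L=3.8740, (cx,cy)=(1.0000,0.0000)
member 2 (1-2): L=5.0628, (cx,cy)=(0.4237,-0.9058)
member 3 (1-3): L=4.3087, (cx,cy)=(0.9910,0.1337)
member 4 (2-3): L=5.5823, (cx,cy)=(0.3807,0.9247)
member 5 (2-4): L=3.8270, (cx,cy)=(1.0000,0.0000)
member 6 (3-4): L=5.4354, (cx,cy)=(0.3131,-0.9497)
member 7 (3-5): L=3.8015, (cx,cy)=(0.9999,0.0160)
member 8 (4-5): L=5.6290, (cx,cy)=(0.3729,0.9279)
solve A·x = −loads:
  F[0-1] = -340.9467 N (compression)
  F[0-2] = +1290.6783 N (tension)
  F[1-2] = -1210.0526 N (compression)
  F[1-3] = -785.0564 N (compression)
  F[2-3] = +1185.3244 N (tension)
  F[2-4] = +326.7938 N (tension)
  F[3-4] = -1043.6189 N (compression)
  F[3-5] = +0.0000 N (tension)
  F[4-5] = +0.0000 N (tension)
  Rx@0 = -1170.4000 N
  Ry@0 = +319.0262 N
  Ry@4 = +991.1338 N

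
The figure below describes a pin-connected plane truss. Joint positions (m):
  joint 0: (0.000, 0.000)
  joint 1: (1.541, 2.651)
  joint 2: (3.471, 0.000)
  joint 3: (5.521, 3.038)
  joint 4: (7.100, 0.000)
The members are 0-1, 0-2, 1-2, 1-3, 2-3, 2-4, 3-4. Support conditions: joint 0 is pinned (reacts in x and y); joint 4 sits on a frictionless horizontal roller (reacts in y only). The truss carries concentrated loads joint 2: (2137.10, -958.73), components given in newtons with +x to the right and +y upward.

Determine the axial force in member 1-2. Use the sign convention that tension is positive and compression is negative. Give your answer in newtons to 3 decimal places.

534.074

N=5 nodes, M=7 members, R=3 reactions → 2N=10, M+R=10
member 0 (0-1): L=3.0663, (cx,cy)=(0.5026,0.8645)
member 1 (0-2): L=3.4710, (cx,cy)=(1.0000,0.0000)
member 2 (1-2): L=3.2791, (cx,cy)=(0.5886,-0.8084)
member 3 (1-3): L=3.9988, (cx,cy)=(0.9953,0.0968)
member 4 (2-3): L=3.6650, (cx,cy)=(0.5594,0.8289)
member 5 (2-4): L=3.6290, (cx,cy)=(1.0000,0.0000)
member 6 (3-4): L=3.4238, (cx,cy)=(0.4612,-0.8873)
solve A·x = −loads:
  F[0-1] = -566.8086 N (compression)
  F[0-2] = +2421.9511 N (tension)
  F[1-2] = +534.0735 N (tension)
  F[1-3] = -602.0170 N (compression)
  F[2-3] = +635.7110 N (tension)
  F[2-4] = +243.6054 N (tension)
  F[3-4] = -528.2243 N (compression)
  Rx@0 = -2137.1000 N
  Ry@0 = +490.0326 N
  Ry@4 = +468.6974 N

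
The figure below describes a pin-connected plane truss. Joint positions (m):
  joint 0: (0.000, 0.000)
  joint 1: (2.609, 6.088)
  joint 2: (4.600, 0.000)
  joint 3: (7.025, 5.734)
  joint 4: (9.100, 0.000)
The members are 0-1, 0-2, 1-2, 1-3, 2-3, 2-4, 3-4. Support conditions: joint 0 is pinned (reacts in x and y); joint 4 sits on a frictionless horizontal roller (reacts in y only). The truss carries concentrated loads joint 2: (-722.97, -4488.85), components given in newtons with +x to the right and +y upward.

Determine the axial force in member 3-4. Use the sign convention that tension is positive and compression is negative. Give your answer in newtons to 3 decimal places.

N=5 nodes, M=7 members, R=3 reactions → 2N=10, M+R=10
member 0 (0-1): L=6.6235, (cx,cy)=(0.3939,0.9192)
member 1 (0-2): L=4.6000, (cx,cy)=(1.0000,0.0000)
member 2 (1-2): L=6.4053, (cx,cy)=(0.3108,-0.9505)
member 3 (1-3): L=4.4302, (cx,cy)=(0.9968,-0.0799)
member 4 (2-3): L=6.2257, (cx,cy)=(0.3895,0.9210)
member 5 (2-4): L=4.5000, (cx,cy)=(1.0000,0.0000)
member 6 (3-4): L=6.0979, (cx,cy)=(0.3403,-0.9403)
solve A·x = −loads:
  F[0-1] = -2415.0075 N (compression)
  F[0-2] = +228.3041 N (tension)
  F[1-2] = +2480.7179 N (tension)
  F[1-3] = -1727.8969 N (compression)
  F[2-3] = +2313.7580 N (tension)
  F[2-4] = +821.1300 N (tension)
  F[3-4] = -2413.0933 N (compression)
  Rx@0 = +722.9700 N
  Ry@0 = +2219.7610 N
  Ry@4 = +2269.0890 N

-2413.093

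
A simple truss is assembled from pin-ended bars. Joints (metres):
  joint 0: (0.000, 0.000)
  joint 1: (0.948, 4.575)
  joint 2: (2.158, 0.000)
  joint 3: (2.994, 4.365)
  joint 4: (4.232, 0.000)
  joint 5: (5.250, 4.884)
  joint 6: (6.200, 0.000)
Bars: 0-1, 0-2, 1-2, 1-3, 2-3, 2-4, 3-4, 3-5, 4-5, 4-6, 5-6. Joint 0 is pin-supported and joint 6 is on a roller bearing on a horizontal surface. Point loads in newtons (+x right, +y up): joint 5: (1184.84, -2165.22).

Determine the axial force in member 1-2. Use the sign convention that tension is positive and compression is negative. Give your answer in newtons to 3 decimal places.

N=7 nodes, M=11 members, R=3 reactions → 2N=14, M+R=14
member 0 (0-1): L=4.6722, (cx,cy)=(0.2029,0.9792)
member 1 (0-2): L=2.1580, (cx,cy)=(1.0000,0.0000)
member 2 (1-2): L=4.7323, (cx,cy)=(0.2557,-0.9668)
member 3 (1-3): L=2.0567, (cx,cy)=(0.9948,-0.1021)
member 4 (2-3): L=4.4443, (cx,cy)=(0.1881,0.9821)
member 5 (2-4): L=2.0740, (cx,cy)=(1.0000,0.0000)
member 6 (3-4): L=4.5372, (cx,cy)=(0.2729,-0.9621)
member 7 (3-5): L=2.3149, (cx,cy)=(0.9745,0.2242)
member 8 (4-5): L=4.9890, (cx,cy)=(0.2041,0.9790)
member 9 (4-6): L=1.9680, (cx,cy)=(1.0000,0.0000)
member 10 (5-6): L=4.9755, (cx,cy)=(0.1909,-0.9816)
solve A·x = −loads:
  F[0-1] = +614.3600 N (tension)
  F[0-2] = +1060.1846 N (tension)
  F[1-2] = -653.2325 N (compression)
  F[1-3] = +293.2123 N (tension)
  F[2-3] = +642.9965 N (tension)
  F[2-4] = +772.2095 N (tension)
  F[3-4] = -494.3800 N (compression)
  F[3-5] = +561.8278 N (tension)
  F[4-5] = +485.8424 N (tension)
  F[4-6] = +538.1778 N (tension)
  F[5-6] = -2818.6558 N (compression)
  Rx@0 = -1184.8400 N
  Ry@0 = -601.5806 N
  Ry@6 = +2766.8006 N

-653.232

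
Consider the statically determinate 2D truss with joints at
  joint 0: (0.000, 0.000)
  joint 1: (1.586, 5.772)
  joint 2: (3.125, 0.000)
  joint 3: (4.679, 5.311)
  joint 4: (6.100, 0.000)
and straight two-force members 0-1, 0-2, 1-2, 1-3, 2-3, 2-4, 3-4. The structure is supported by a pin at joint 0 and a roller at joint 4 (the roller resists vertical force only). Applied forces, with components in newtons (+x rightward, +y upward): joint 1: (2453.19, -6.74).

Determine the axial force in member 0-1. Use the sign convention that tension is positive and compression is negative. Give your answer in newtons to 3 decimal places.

2402.144

N=5 nodes, M=7 members, R=3 reactions → 2N=10, M+R=10
member 0 (0-1): L=5.9859, (cx,cy)=(0.2650,0.9643)
member 1 (0-2): L=3.1250, (cx,cy)=(1.0000,0.0000)
member 2 (1-2): L=5.9737, (cx,cy)=(0.2576,-0.9662)
member 3 (1-3): L=3.1272, (cx,cy)=(0.9891,-0.1474)
member 4 (2-3): L=5.5337, (cx,cy)=(0.2808,0.9598)
member 5 (2-4): L=2.9750, (cx,cy)=(1.0000,0.0000)
member 6 (3-4): L=5.4978, (cx,cy)=(0.2585,-0.9660)
solve A·x = −loads:
  F[0-1] = +2402.1436 N (tension)
  F[0-2] = +1816.7311 N (tension)
  F[1-2] = -2211.8542 N (compression)
  F[1-3] = -1260.6616 N (compression)
  F[2-3] = +2226.7983 N (tension)
  F[2-4] = +621.5459 N (tension)
  F[3-4] = -2404.7458 N (compression)
  Rx@0 = -2453.1900 N
  Ry@0 = -2316.2932 N
  Ry@4 = +2323.0332 N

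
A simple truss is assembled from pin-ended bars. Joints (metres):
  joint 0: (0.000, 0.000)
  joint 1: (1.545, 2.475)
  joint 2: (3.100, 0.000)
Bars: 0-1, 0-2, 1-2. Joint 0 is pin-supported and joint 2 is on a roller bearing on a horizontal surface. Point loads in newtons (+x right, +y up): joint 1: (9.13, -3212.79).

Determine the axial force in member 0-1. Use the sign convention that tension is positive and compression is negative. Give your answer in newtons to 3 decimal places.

-1891.209

N=3 nodes, M=3 members, R=3 reactions → 2N=6, M+R=6
member 0 (0-1): L=2.9176, (cx,cy)=(0.5295,0.8483)
member 1 (0-2): L=3.1000, (cx,cy)=(1.0000,0.0000)
member 2 (1-2): L=2.9230, (cx,cy)=(0.5320,-0.8467)
solve A·x = −loads:
  F[0-1] = -1891.2086 N (compression)
  F[0-2] = +1010.5944 N (tension)
  F[1-2] = -1899.6265 N (compression)
  Rx@0 = -9.1300 N
  Ry@0 = +1604.2876 N
  Ry@2 = +1608.5024 N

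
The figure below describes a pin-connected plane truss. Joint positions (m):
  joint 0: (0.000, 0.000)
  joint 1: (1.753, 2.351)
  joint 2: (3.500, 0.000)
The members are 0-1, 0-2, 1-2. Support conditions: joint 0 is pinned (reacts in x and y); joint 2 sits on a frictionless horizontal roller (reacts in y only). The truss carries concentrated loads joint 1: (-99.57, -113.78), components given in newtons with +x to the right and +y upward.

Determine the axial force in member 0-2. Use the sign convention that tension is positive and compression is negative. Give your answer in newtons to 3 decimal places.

N=3 nodes, M=3 members, R=3 reactions → 2N=6, M+R=6
member 0 (0-1): L=2.9326, (cx,cy)=(0.5978,0.8017)
member 1 (0-2): L=3.5000, (cx,cy)=(1.0000,0.0000)
member 2 (1-2): L=2.9290, (cx,cy)=(0.5964,-0.8027)
solve A·x = −loads:
  F[0-1] = -154.2709 N (compression)
  F[0-2] = -7.3529 N (compression)
  F[1-2] = +12.3279 N (tension)
  Rx@0 = +99.5700 N
  Ry@0 = +123.6751 N
  Ry@2 = -9.8951 N

-7.353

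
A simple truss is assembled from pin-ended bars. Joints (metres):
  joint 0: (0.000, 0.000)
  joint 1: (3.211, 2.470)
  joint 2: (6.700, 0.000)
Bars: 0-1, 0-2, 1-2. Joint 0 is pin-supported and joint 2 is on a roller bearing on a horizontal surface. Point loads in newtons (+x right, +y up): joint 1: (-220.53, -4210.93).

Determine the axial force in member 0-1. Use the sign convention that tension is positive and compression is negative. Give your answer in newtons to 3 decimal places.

-3729.844

N=3 nodes, M=3 members, R=3 reactions → 2N=6, M+R=6
member 0 (0-1): L=4.0511, (cx,cy)=(0.7926,0.6097)
member 1 (0-2): L=6.7000, (cx,cy)=(1.0000,0.0000)
member 2 (1-2): L=4.2748, (cx,cy)=(0.8162,-0.5778)
solve A·x = −loads:
  F[0-1] = -3729.8439 N (compression)
  F[0-2] = +2735.8337 N (tension)
  F[1-2] = -3352.0137 N (compression)
  Rx@0 = +220.5300 N
  Ry@0 = +2274.1260 N
  Ry@2 = +1936.8040 N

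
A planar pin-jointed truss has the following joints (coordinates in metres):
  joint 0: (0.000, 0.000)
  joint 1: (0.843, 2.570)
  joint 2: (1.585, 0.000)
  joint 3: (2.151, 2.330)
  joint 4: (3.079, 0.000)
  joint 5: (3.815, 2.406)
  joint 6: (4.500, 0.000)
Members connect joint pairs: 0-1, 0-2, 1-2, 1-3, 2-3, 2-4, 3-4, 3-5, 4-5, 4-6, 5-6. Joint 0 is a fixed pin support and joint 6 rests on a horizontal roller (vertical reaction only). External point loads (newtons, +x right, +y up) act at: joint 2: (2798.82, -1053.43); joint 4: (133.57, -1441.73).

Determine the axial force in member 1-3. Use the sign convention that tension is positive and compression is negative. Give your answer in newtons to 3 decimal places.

-753.244

N=7 nodes, M=11 members, R=3 reactions → 2N=14, M+R=14
member 0 (0-1): L=2.7047, (cx,cy)=(0.3117,0.9502)
member 1 (0-2): L=1.5850, (cx,cy)=(1.0000,0.0000)
member 2 (1-2): L=2.6750, (cx,cy)=(0.2774,-0.9608)
member 3 (1-3): L=1.3298, (cx,cy)=(0.9836,-0.1805)
member 4 (2-3): L=2.3978, (cx,cy)=(0.2361,0.9717)
member 5 (2-4): L=1.4940, (cx,cy)=(1.0000,0.0000)
member 6 (3-4): L=2.5080, (cx,cy)=(0.3700,-0.9290)
member 7 (3-5): L=1.6657, (cx,cy)=(0.9990,0.0456)
member 8 (4-5): L=2.5161, (cx,cy)=(0.2925,0.9563)
member 9 (4-6): L=1.4210, (cx,cy)=(1.0000,0.0000)
member 10 (5-6): L=2.5016, (cx,cy)=(0.2738,-0.9618)
solve A·x = −loads:
  F[0-1] = -1197.2941 N (compression)
  F[0-2] = +3305.5585 N (tension)
  F[1-2] = +1325.6145 N (tension)
  F[1-3] = -753.2442 N (compression)
  F[2-3] = -226.5682 N (compression)
  F[2-4] = +927.9280 N (tension)
  F[3-4] = +50.6848 N (tension)
  F[3-5] = -813.9598 N (compression)
  F[4-5] = +1458.4360 N (tension)
  F[4-6] = +386.4884 N (tension)
  F[5-6] = -1411.4509 N (compression)
  Rx@0 = -2932.3900 N
  Ry@0 = +1137.6548 N
  Ry@6 = +1357.5052 N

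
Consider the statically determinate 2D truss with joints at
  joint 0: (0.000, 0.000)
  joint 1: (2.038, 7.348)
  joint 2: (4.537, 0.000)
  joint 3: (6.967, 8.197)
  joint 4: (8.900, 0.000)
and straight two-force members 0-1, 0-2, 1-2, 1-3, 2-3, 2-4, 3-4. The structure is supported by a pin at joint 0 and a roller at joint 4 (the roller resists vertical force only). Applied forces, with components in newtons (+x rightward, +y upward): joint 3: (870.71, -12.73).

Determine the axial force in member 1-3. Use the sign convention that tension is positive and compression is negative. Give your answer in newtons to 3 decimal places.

N=5 nodes, M=7 members, R=3 reactions → 2N=10, M+R=10
member 0 (0-1): L=7.6254, (cx,cy)=(0.2673,0.9636)
member 1 (0-2): L=4.5370, (cx,cy)=(1.0000,0.0000)
member 2 (1-2): L=7.7613, (cx,cy)=(0.3220,-0.9467)
member 3 (1-3): L=5.0016, (cx,cy)=(0.9855,0.1697)
member 4 (2-3): L=8.5496, (cx,cy)=(0.2842,0.9588)
member 5 (2-4): L=4.3630, (cx,cy)=(1.0000,0.0000)
member 6 (3-4): L=8.4218, (cx,cy)=(0.2295,-0.9733)
solve A·x = −loads:
  F[0-1] = +829.3376 N (tension)
  F[0-2] = +649.0570 N (tension)
  F[1-2] = -759.3150 N (compression)
  F[1-3] = +473.0025 N (tension)
  F[2-3] = +749.8018 N (tension)
  F[2-4] = +191.4603 N (tension)
  F[3-4] = -834.1683 N (compression)
  Rx@0 = -870.7100 N
  Ry@0 = -799.1689 N
  Ry@4 = +811.8989 N

473.002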